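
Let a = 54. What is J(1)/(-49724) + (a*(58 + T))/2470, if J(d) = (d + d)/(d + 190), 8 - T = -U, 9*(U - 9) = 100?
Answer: 2208118283/1172914574 ≈ 1.8826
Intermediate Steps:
U = 181/9 (U = 9 + (1/9)*100 = 9 + 100/9 = 181/9 ≈ 20.111)
T = 253/9 (T = 8 - (-1)*181/9 = 8 - 1*(-181/9) = 8 + 181/9 = 253/9 ≈ 28.111)
J(d) = 2*d/(190 + d) (J(d) = (2*d)/(190 + d) = 2*d/(190 + d))
J(1)/(-49724) + (a*(58 + T))/2470 = (2*1/(190 + 1))/(-49724) + (54*(58 + 253/9))/2470 = (2*1/191)*(-1/49724) + (54*(775/9))*(1/2470) = (2*1*(1/191))*(-1/49724) + 4650*(1/2470) = (2/191)*(-1/49724) + 465/247 = -1/4748642 + 465/247 = 2208118283/1172914574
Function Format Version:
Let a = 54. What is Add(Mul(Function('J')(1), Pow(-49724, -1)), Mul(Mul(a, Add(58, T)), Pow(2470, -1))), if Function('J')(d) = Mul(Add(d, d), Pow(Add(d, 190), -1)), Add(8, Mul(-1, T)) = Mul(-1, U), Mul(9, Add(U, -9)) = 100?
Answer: Rational(2208118283, 1172914574) ≈ 1.8826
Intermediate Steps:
U = Rational(181, 9) (U = Add(9, Mul(Rational(1, 9), 100)) = Add(9, Rational(100, 9)) = Rational(181, 9) ≈ 20.111)
T = Rational(253, 9) (T = Add(8, Mul(-1, Mul(-1, Rational(181, 9)))) = Add(8, Mul(-1, Rational(-181, 9))) = Add(8, Rational(181, 9)) = Rational(253, 9) ≈ 28.111)
Function('J')(d) = Mul(2, d, Pow(Add(190, d), -1)) (Function('J')(d) = Mul(Mul(2, d), Pow(Add(190, d), -1)) = Mul(2, d, Pow(Add(190, d), -1)))
Add(Mul(Function('J')(1), Pow(-49724, -1)), Mul(Mul(a, Add(58, T)), Pow(2470, -1))) = Add(Mul(Mul(2, 1, Pow(Add(190, 1), -1)), Pow(-49724, -1)), Mul(Mul(54, Add(58, Rational(253, 9))), Pow(2470, -1))) = Add(Mul(Mul(2, 1, Pow(191, -1)), Rational(-1, 49724)), Mul(Mul(54, Rational(775, 9)), Rational(1, 2470))) = Add(Mul(Mul(2, 1, Rational(1, 191)), Rational(-1, 49724)), Mul(4650, Rational(1, 2470))) = Add(Mul(Rational(2, 191), Rational(-1, 49724)), Rational(465, 247)) = Add(Rational(-1, 4748642), Rational(465, 247)) = Rational(2208118283, 1172914574)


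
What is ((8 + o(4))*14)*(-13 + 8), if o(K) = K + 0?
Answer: -840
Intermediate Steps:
o(K) = K
((8 + o(4))*14)*(-13 + 8) = ((8 + 4)*14)*(-13 + 8) = (12*14)*(-5) = 168*(-5) = -840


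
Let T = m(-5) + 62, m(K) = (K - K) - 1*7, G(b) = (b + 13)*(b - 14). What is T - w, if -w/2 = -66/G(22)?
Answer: 3817/70 ≈ 54.529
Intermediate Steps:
G(b) = (-14 + b)*(13 + b) (G(b) = (13 + b)*(-14 + b) = (-14 + b)*(13 + b))
m(K) = -7 (m(K) = 0 - 7 = -7)
w = 33/70 (w = -(-132)/(-182 + 22² - 1*22) = -(-132)/(-182 + 484 - 22) = -(-132)/280 = -2*(-33/140) = 33/70 ≈ 0.47143)
T = 55 (T = -7 + 62 = 55)
T - w = 55 - 1*33/70 = 55 - 33/70 = 3817/70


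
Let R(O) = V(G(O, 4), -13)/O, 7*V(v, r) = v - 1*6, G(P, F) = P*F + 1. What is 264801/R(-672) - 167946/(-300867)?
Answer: 124922526467782/270078277 ≈ 4.6254e+5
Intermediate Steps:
G(P, F) = 1 + F*P (G(P, F) = F*P + 1 = 1 + F*P)
V(v, r) = -6/7 + v/7 (V(v, r) = (v - 1*6)/7 = (v - 6)/7 = (-6 + v)/7 = -6/7 + v/7)
R(O) = (-5/7 + 4*O/7)/O (R(O) = (-6/7 + (1 + 4*O)/7)/O = (-6/7 + (1/7 + 4*O/7))/O = (-5/7 + 4*O/7)/O)
264801/R(-672) - 167946/(-300867) = 264801/(((1/7)*(-5 + 4*(-672))/(-672))) - 167946/(-300867) = 264801/(((1/7)*(-1/672)*(-5 - 2688))) - 167946*(-1/300867) = 264801/(((1/7)*(-1/672)*(-2693))) + 55982/100289 = 264801/(2693/4704) + 55982/100289 = 264801*(4704/2693) + 55982/100289 = 1245623904/2693 + 55982/100289 = 124922526467782/270078277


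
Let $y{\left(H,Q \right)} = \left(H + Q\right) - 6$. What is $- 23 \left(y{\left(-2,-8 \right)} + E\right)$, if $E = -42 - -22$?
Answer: $828$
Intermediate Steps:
$y{\left(H,Q \right)} = -6 + H + Q$
$E = -20$ ($E = -42 + 22 = -20$)
$- 23 \left(y{\left(-2,-8 \right)} + E\right) = - 23 \left(\left(-6 - 2 - 8\right) - 20\right) = - 23 \left(-16 - 20\right) = \left(-23\right) \left(-36\right) = 828$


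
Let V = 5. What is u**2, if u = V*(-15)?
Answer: 5625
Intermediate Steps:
u = -75 (u = 5*(-15) = -75)
u**2 = (-75)**2 = 5625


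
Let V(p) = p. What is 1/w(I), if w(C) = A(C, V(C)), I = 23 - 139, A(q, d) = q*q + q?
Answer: 1/13340 ≈ 7.4963e-5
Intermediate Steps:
A(q, d) = q + q² (A(q, d) = q² + q = q + q²)
I = -116
w(C) = C*(1 + C)
1/w(I) = 1/(-116*(1 - 116)) = 1/(-116*(-115)) = 1/13340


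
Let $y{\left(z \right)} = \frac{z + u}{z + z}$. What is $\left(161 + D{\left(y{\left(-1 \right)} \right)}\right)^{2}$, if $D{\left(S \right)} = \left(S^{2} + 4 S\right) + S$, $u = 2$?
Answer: $\frac{403225}{16} \approx 25202.0$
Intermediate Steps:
$y{\left(z \right)} = \frac{2 + z}{2 z}$ ($y{\left(z \right)} = \frac{z + 2}{z + z} = \frac{2 + z}{2 z}$)
$D{\left(S \right)} = S^{2} + 5 S$
$\left(161 + D{\left(y{\left(-1 \right)} \right)}\right)^{2} = \left(161 + \frac{2 - 1}{2 \left(-1\right)} \left(5 + \frac{2 - 1}{2 \left(-1\right)}\right)\right)^{2} = \left(161 + \frac{1}{2} \left(-1\right) 1 \left(5 + \frac{1}{2} \left(-1\right) 1\right)\right)^{2} = \left(161 - \frac{5 - \frac{1}{2}}{2}\right)^{2} = \left(161 - \frac{9}{4}\right)^{2} = \left(\frac{635}{4}\right)^{2} = \frac{403225}{16}$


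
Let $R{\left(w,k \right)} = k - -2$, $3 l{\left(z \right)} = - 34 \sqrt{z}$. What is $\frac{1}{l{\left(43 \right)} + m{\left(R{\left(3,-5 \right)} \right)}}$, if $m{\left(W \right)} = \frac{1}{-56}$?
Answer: $\frac{504}{155884279} - \frac{319872 \sqrt{43}}{155884279} \approx -0.013453$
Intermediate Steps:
$l{\left(z \right)} = - \frac{34 \sqrt{z}}{3}$ ($l{\left(z \right)} = \frac{\left(-34\right) \sqrt{z}}{3} = - \frac{34 \sqrt{z}}{3}$)
$R{\left(w,k \right)} = 2 + k$ ($R{\left(w,k \right)} = k + 2 = 2 + k$)
$m{\left(W \right)} = - \frac{1}{56}$
$\frac{1}{l{\left(43 \right)} + m{\left(R{\left(3,-5 \right)} \right)}} = \frac{1}{- \frac{34 \sqrt{43}}{3} - \frac{1}{56}} = \frac{1}{- \frac{1}{56} - \frac{34 \sqrt{43}}{3}}$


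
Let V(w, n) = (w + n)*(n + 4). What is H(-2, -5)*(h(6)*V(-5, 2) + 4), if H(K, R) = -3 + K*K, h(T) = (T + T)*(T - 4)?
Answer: -428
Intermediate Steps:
h(T) = 2*T*(-4 + T) (h(T) = (2*T)*(-4 + T) = 2*T*(-4 + T))
V(w, n) = (4 + n)*(n + w) (V(w, n) = (n + w)*(4 + n) = (4 + n)*(n + w))
H(K, R) = -3 + K**2
H(-2, -5)*(h(6)*V(-5, 2) + 4) = (-3 + (-2)**2)*((2*6*(-4 + 6))*(2**2 + 4*2 + 4*(-5) + 2*(-5)) + 4) = (-3 + 4)*((2*6*2)*(4 + 8 - 20 - 10) + 4) = 1*(24*(-18) + 4) = 1*(-432 + 4) = 1*(-428) = -428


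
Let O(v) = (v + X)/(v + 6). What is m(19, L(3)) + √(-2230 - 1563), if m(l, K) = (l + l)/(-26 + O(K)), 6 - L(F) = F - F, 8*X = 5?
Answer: -3648/2443 + I*√3793 ≈ -1.4932 + 61.587*I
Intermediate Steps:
X = 5/8 (X = (⅛)*5 = 5/8 ≈ 0.62500)
O(v) = (5/8 + v)/(6 + v) (O(v) = (v + 5/8)/(v + 6) = (5/8 + v)/(6 + v))
L(F) = 6 (L(F) = 6 - (F - F) = 6 - 1*0 = 6 + 0 = 6)
m(l, K) = 2*l/(-26 + (5/8 + K)/(6 + K)) (m(l, K) = (l + l)/(-26 + (5/8 + K)/(6 + K)) = (2*l)/(-26 + (5/8 + K)/(6 + K)) = 2*l/(-26 + (5/8 + K)/(6 + K)))
m(19, L(3)) + √(-2230 - 1563) = 16*19*(6 + 6)/(-1243 - 200*6) + √(-2230 - 1563) = 16*19*12/(-1243 - 1200) + √(-3793) = 16*19*12/(-2443) + I*√3793 = 16*19*(-1/2443)*12 + I*√3793 = -3648/2443 + I*√3793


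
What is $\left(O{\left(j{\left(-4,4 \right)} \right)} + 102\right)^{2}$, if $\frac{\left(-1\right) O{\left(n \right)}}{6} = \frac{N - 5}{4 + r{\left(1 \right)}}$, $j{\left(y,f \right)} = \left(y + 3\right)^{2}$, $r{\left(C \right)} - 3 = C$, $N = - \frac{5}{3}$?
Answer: $11449$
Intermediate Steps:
$N = - \frac{5}{3}$ ($N = \left(-5\right) \frac{1}{3} = - \frac{5}{3} \approx -1.6667$)
$r{\left(C \right)} = 3 + C$
$j{\left(y,f \right)} = \left(3 + y\right)^{2}$
$O{\left(n \right)} = 5$ ($O{\left(n \right)} = - 6 \frac{- \frac{5}{3} - 5}{4 + \left(3 + 1\right)} = - 6 \left(- \frac{20}{3 \left(4 + 4\right)}\right) = - 6 \left(- \frac{20}{3 \cdot 8}\right) = - 6 \left(\left(- \frac{20}{3}\right) \frac{1}{8}\right) = \left(-6\right) \left(- \frac{5}{6}\right) = 5$)
$\left(O{\left(j{\left(-4,4 \right)} \right)} + 102\right)^{2} = \left(5 + 102\right)^{2} = 107^{2} = 11449$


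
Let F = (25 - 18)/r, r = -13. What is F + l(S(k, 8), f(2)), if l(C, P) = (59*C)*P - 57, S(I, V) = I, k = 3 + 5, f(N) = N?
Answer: 11524/13 ≈ 886.46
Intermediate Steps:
k = 8
l(C, P) = -57 + 59*C*P (l(C, P) = 59*C*P - 57 = -57 + 59*C*P)
F = -7/13 (F = (25 - 18)/(-13) = -1/13*7 = -7/13 ≈ -0.53846)
F + l(S(k, 8), f(2)) = -7/13 + (-57 + 59*8*2) = -7/13 + (-57 + 944) = -7/13 + 887 = 11524/13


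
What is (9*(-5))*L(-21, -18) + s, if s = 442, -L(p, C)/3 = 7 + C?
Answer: -1043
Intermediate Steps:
L(p, C) = -21 - 3*C (L(p, C) = -3*(7 + C) = -21 - 3*C)
(9*(-5))*L(-21, -18) + s = (9*(-5))*(-21 - 3*(-18)) + 442 = -45*(-21 + 54) + 442 = -45*33 + 442 = -1485 + 442 = -1043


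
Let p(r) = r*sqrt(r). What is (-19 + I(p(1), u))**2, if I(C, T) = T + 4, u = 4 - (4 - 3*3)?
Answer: 36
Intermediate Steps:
p(r) = r**(3/2)
u = 9 (u = 4 - (4 - 9) = 4 - 1*(-5) = 4 + 5 = 9)
I(C, T) = 4 + T
(-19 + I(p(1), u))**2 = (-19 + (4 + 9))**2 = (-19 + 13)**2 = (-6)**2 = 36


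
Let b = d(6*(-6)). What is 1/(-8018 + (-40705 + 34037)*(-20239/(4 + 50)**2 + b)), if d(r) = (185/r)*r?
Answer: -729/871386529 ≈ -8.3660e-7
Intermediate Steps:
d(r) = 185
b = 185
1/(-8018 + (-40705 + 34037)*(-20239/(4 + 50)**2 + b)) = 1/(-8018 + (-40705 + 34037)*(-20239/(4 + 50)**2 + 185)) = 1/(-8018 - 6668*(-20239/(54**2) + 185)) = 1/(-8018 - 6668*(-20239/2916 + 185)) = 1/(-8018 - 6668*519221/2916) = 1/(-8018 - 865541407/729) = 1/(-871386529/729) = -729/871386529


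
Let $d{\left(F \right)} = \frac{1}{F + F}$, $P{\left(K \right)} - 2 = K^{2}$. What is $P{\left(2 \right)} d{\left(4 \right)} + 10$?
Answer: $\frac{43}{4} \approx 10.75$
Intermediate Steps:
$P{\left(K \right)} = 2 + K^{2}$
$d{\left(F \right)} = \frac{1}{2 F}$
$P{\left(2 \right)} d{\left(4 \right)} + 10 = \left(2 + 2^{2}\right) \frac{1}{2 \cdot 4} + 10 = \left(2 + 4\right) \frac{1}{2} \cdot \frac{1}{4} + 10 = 6 \cdot \frac{1}{8} + 10 = \frac{3}{4} + 10 = \frac{43}{4}$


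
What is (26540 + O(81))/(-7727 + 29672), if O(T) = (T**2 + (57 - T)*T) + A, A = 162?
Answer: 31319/21945 ≈ 1.4272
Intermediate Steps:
O(T) = 162 + T**2 + T*(57 - T) (O(T) = (T**2 + (57 - T)*T) + 162 = (T**2 + T*(57 - T)) + 162 = 162 + T**2 + T*(57 - T))
(26540 + O(81))/(-7727 + 29672) = (26540 + (162 + 57*81))/(-7727 + 29672) = (26540 + (162 + 4617))/21945 = (26540 + 4779)*(1/21945) = 31319*(1/21945) = 31319/21945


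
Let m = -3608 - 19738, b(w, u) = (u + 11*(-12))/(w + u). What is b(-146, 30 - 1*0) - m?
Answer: 1354119/58 ≈ 23347.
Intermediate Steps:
b(w, u) = (-132 + u)/(u + w) (b(w, u) = (u - 132)/(u + w) = (-132 + u)/(u + w))
m = -23346
b(-146, 30 - 1*0) - m = (-132 + (30 - 1*0))/((30 - 1*0) - 146) - 1*(-23346) = (-132 + (30 + 0))/((30 + 0) - 146) + 23346 = (-132 + 30)/(30 - 146) + 23346 = -102/(-116) + 23346 = -1/116*(-102) + 23346 = 51/58 + 23346 = 1354119/58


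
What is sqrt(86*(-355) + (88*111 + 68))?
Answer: I*sqrt(20694) ≈ 143.85*I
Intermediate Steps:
sqrt(86*(-355) + (88*111 + 68)) = sqrt(-30530 + (9768 + 68)) = sqrt(-30530 + 9836) = sqrt(-20694) = I*sqrt(20694)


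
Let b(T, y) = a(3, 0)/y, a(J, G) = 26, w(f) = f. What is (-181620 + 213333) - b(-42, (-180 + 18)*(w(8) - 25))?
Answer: 43668788/1377 ≈ 31713.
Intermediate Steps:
b(T, y) = 26/y
(-181620 + 213333) - b(-42, (-180 + 18)*(w(8) - 25)) = (-181620 + 213333) - 26/((-180 + 18)*(8 - 25)) = 31713 - 26/((-162*(-17))) = 31713 - 26/2754 = 31713 - 1*13/1377 = 31713 - 13/1377 = 43668788/1377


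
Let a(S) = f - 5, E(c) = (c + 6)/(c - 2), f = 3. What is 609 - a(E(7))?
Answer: 611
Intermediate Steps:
E(c) = (6 + c)/(-2 + c)
a(S) = -2 (a(S) = 3 - 5 = -2)
609 - a(E(7)) = 609 - 1*(-2) = 609 + 2 = 611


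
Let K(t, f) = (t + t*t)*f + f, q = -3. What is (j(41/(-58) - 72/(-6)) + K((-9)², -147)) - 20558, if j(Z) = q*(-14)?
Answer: -997037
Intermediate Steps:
j(Z) = 42 (j(Z) = -3*(-14) = 42)
K(t, f) = f + f*(t + t²) (K(t, f) = (t + t²)*f + f = f*(t + t²) + f = f + f*(t + t²))
(j(41/(-58) - 72/(-6)) + K((-9)², -147)) - 20558 = (42 - 147*(1 + (-9)² + ((-9)²)²)) - 20558 = (42 - 147*(1 + 81 + 81²)) - 20558 = (42 - 147*(1 + 81 + 6561)) - 20558 = (42 - 147*6643) - 20558 = (42 - 976521) - 20558 = -976479 - 20558 = -997037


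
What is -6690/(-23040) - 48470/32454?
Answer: -4997953/4154112 ≈ -1.2031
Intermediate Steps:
-6690/(-23040) - 48470/32454 = -6690*(-1/23040) - 48470*1/32454 = 223/768 - 24235/16227 = -4997953/4154112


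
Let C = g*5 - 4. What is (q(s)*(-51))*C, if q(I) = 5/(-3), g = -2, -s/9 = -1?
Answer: -1190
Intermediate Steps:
s = 9 (s = -9*(-1) = 9)
q(I) = -5/3 (q(I) = 5*(-1/3) = -5/3)
C = -14 (C = -2*5 - 4 = -10 - 4 = -14)
(q(s)*(-51))*C = -5/3*(-51)*(-14) = 85*(-14) = -1190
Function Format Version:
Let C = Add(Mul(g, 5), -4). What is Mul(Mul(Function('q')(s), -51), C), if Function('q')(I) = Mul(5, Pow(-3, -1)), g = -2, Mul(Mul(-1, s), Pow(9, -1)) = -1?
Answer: -1190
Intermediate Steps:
s = 9 (s = Mul(-9, -1) = 9)
Function('q')(I) = Rational(-5, 3) (Function('q')(I) = Mul(5, Rational(-1, 3)) = Rational(-5, 3))
C = -14 (C = Add(Mul(-2, 5), -4) = Add(-10, -4) = -14)
Mul(Mul(Function('q')(s), -51), C) = Mul(Mul(Rational(-5, 3), -51), -14) = Mul(85, -14) = -1190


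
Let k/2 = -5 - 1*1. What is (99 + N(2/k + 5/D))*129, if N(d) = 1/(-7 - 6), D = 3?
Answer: 165894/13 ≈ 12761.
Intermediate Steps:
k = -12 (k = 2*(-5 - 1*1) = 2*(-5 - 1) = 2*(-6) = -12)
N(d) = -1/13 (N(d) = 1/(-13) = -1/13)
(99 + N(2/k + 5/D))*129 = (99 - 1/13)*129 = (1286/13)*129 = 165894/13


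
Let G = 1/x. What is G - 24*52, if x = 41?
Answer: -51167/41 ≈ -1248.0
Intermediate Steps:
G = 1/41 ≈ 0.024390
G - 24*52 = 1/41 - 24*52 = 1/41 - 1248 = -51167/41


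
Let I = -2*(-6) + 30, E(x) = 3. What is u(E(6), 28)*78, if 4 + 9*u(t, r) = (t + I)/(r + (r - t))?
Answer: -4342/159 ≈ -27.308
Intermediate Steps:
I = 42 (I = 12 + 30 = 42)
u(t, r) = -4/9 + (42 + t)/(9*(-t + 2*r)) (u(t, r) = -4/9 + ((t + 42)/(r + (r - t)))/9 = -4/9 + ((42 + t)/(-t + 2*r))/9 = -4/9 + (42 + t)/(9*(-t + 2*r)))
u(E(6), 28)*78 = ((42 - 8*28 + 5*3)/(9*(-1*3 + 2*28)))*78 = ((42 - 224 + 15)/(9*(-3 + 56)))*78 = ((⅑)*(-167)/53)*78 = ((⅑)*(1/53)*(-167))*78 = -167/477*78 = -4342/159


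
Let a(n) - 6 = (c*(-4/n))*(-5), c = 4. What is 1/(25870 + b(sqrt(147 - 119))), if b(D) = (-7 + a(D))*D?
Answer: 12975/336701236 + sqrt(7)/336701236 ≈ 3.8543e-5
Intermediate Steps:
a(n) = 6 + 80/n (a(n) = 6 + (4*(-4/n))*(-5) = 6 - 16/n*(-5) = 6 + 80/n)
b(D) = D*(-1 + 80/D) (b(D) = (-7 + (6 + 80/D))*D = (-1 + 80/D)*D = D*(-1 + 80/D))
1/(25870 + b(sqrt(147 - 119))) = 1/(25870 + (80 - sqrt(147 - 119))) = 1/(25870 + (80 - sqrt(28))) = 1/(25870 + (80 - 2*sqrt(7))) = 1/(25950 - 2*sqrt(7))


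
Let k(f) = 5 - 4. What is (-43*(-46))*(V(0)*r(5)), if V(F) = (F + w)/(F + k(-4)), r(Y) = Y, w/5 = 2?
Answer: 98900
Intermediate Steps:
w = 10 (w = 5*2 = 10)
k(f) = 1
V(F) = (10 + F)/(1 + F) (V(F) = (F + 10)/(F + 1) = (10 + F)/(1 + F))
(-43*(-46))*(V(0)*r(5)) = (-43*(-46))*(((10 + 0)/(1 + 0))*5) = 1978*((10/1)*5) = 1978*((1*10)*5) = 1978*(10*5) = 1978*50 = 98900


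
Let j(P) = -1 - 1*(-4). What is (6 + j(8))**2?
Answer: 81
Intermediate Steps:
j(P) = 3 (j(P) = -1 + 4 = 3)
(6 + j(8))**2 = (6 + 3)**2 = 9**2 = 81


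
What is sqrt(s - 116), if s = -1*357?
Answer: I*sqrt(473) ≈ 21.749*I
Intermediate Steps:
s = -357
sqrt(s - 116) = sqrt(-357 - 116) = sqrt(-473) = I*sqrt(473)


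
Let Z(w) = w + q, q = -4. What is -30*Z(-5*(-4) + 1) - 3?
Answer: -513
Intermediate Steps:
Z(w) = -4 + w (Z(w) = w - 4 = -4 + w)
-30*Z(-5*(-4) + 1) - 3 = -30*(-4 + (-5*(-4) + 1)) - 3 = -30*(-4 + (20 + 1)) - 3 = -30*(-4 + 21) - 3 = -30*17 - 3 = -510 - 3 = -513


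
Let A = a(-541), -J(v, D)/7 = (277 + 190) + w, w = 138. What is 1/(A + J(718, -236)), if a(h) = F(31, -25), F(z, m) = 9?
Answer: -1/4226 ≈ -0.00023663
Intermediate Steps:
J(v, D) = -4235 (J(v, D) = -7*((277 + 190) + 138) = -7*(467 + 138) = -7*605 = -4235)
a(h) = 9
A = 9
1/(A + J(718, -236)) = 1/(9 - 4235) = 1/(-4226) = -1/4226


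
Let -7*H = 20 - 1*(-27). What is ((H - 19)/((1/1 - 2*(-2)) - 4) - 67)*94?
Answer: -61006/7 ≈ -8715.1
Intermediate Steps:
H = -47/7 (H = -(20 - 1*(-27))/7 = -(20 + 27)/7 = -⅐*47 = -47/7 ≈ -6.7143)
((H - 19)/((1/1 - 2*(-2)) - 4) - 67)*94 = ((-47/7 - 19)/((1/1 - 2*(-2)) - 4) - 67)*94 = (-180/(7*((1 + 4) - 4)) - 67)*94 = (-180/(7*(5 - 4)) - 67)*94 = (-180/7/1 - 67)*94 = (-180/7*1 - 67)*94 = (-180/7 - 67)*94 = -649/7*94 = -61006/7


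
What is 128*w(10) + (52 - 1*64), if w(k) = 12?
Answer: 1524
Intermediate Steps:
128*w(10) + (52 - 1*64) = 128*12 + (52 - 1*64) = 1536 + (52 - 64) = 1536 - 12 = 1524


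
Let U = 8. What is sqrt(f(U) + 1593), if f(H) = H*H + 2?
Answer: sqrt(1659) ≈ 40.731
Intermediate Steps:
f(H) = 2 + H**2 (f(H) = H**2 + 2 = 2 + H**2)
sqrt(f(U) + 1593) = sqrt((2 + 8**2) + 1593) = sqrt((2 + 64) + 1593) = sqrt(66 + 1593) = sqrt(1659)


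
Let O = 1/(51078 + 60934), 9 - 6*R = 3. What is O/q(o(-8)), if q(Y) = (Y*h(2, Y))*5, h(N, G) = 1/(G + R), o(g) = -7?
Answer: 3/1960210 ≈ 1.5304e-6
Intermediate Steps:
R = 1 (R = 3/2 - ⅙*3 = 3/2 - ½ = 1)
h(N, G) = 1/(1 + G) (h(N, G) = 1/(G + 1) = 1/(1 + G))
O = 1/112012 ≈ 8.9276e-6
q(Y) = 5*Y/(1 + Y) (q(Y) = (Y/(1 + Y))*5 = 5*Y/(1 + Y))
O/q(o(-8)) = 1/(112012*((5*(-7)/(1 - 7)))) = 1/(112012*((5*(-7)/(-6)))) = 1/(112012*((5*(-7)*(-⅙)))) = 1/(112012*(35/6)) = (1/112012)*(6/35) = 3/1960210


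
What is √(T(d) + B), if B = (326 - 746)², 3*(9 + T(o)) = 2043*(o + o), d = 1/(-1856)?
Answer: √9494029686/232 ≈ 419.99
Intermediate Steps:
d = -1/1856 ≈ -0.00053879
T(o) = -9 + 1362*o (T(o) = -9 + (2043*(o + o))/3 = -9 + (2043*(2*o))/3 = -9 + (4086*o)/3 = -9 + 1362*o)
B = 176400 (B = (-420)² = 176400)
√(T(d) + B) = √((-9 + 1362*(-1/1856)) + 176400) = √((-9 - 681/928) + 176400) = √(-9033/928 + 176400) = √(163690167/928) = √9494029686/232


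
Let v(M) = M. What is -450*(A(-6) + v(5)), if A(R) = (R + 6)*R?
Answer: -2250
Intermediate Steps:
A(R) = R*(6 + R) (A(R) = (6 + R)*R = R*(6 + R))
-450*(A(-6) + v(5)) = -450*(-6*(6 - 6) + 5) = -450*(-6*0 + 5) = -450*(0 + 5) = -450*5 = -2250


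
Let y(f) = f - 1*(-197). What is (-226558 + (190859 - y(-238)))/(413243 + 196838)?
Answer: -35658/610081 ≈ -0.058448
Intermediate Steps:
y(f) = 197 + f (y(f) = f + 197 = 197 + f)
(-226558 + (190859 - y(-238)))/(413243 + 196838) = (-226558 + (190859 - (197 - 238)))/(413243 + 196838) = (-226558 + (190859 - 1*(-41)))/610081 = (-226558 + (190859 + 41))*(1/610081) = (-226558 + 190900)*(1/610081) = -35658*1/610081 = -35658/610081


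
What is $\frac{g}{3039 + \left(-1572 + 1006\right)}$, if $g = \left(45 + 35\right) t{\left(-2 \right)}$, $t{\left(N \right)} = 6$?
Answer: $\frac{480}{2473} \approx 0.1941$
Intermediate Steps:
$g = 480$ ($g = \left(45 + 35\right) 6 = 80 \cdot 6 = 480$)
$\frac{g}{3039 + \left(-1572 + 1006\right)} = \frac{480}{3039 + \left(-1572 + 1006\right)} = \frac{480}{3039 - 566} = \frac{480}{2473}$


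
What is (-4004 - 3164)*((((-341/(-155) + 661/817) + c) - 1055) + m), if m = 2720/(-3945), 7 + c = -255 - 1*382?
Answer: 39198288905216/3223065 ≈ 1.2162e+7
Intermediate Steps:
c = -644 (c = -7 + (-255 - 1*382) = -7 + (-255 - 382) = -7 - 637 = -644)
m = -544/789 (m = 2720*(-1/3945) = -544/789 ≈ -0.68948)
(-4004 - 3164)*((((-341/(-155) + 661/817) + c) - 1055) + m) = (-4004 - 3164)*((((-341/(-155) + 661/817) - 644) - 1055) - 544/789) = -7168*((((-341*(-1/155) + 661*(1/817)) - 644) - 1055) - 544/789) = -7168*((((11/5 + 661/817) - 644) - 1055) - 544/789) = -7168*(((12292/4085 - 644) - 1055) - 544/789) = -7168*((-2618448/4085 - 1055) - 544/789) = -7168*(-6928123/4085 - 544/789) = -7168*(-5468511287/3223065) = 39198288905216/3223065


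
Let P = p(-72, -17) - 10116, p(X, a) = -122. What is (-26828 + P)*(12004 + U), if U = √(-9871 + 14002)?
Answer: -444940264 - 333594*√51 ≈ -4.4732e+8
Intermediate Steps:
U = 9*√51 (U = √4131 = 9*√51 ≈ 64.273)
P = -10238 (P = -122 - 10116 = -10238)
(-26828 + P)*(12004 + U) = (-26828 - 10238)*(12004 + 9*√51) = -37066*(12004 + 9*√51) = -444940264 - 333594*√51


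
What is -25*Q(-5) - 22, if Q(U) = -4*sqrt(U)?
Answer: -22 + 100*I*sqrt(5) ≈ -22.0 + 223.61*I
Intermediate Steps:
-25*Q(-5) - 22 = -(-100)*sqrt(-5) - 22 = -(-100)*I*sqrt(5) - 22 = 100*I*sqrt(5) - 22 = -22 + 100*I*sqrt(5)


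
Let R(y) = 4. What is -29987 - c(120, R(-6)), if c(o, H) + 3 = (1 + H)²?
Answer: -30009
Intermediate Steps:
c(o, H) = -3 + (1 + H)²
-29987 - c(120, R(-6)) = -29987 - (-3 + (1 + 4)²) = -29987 - (-3 + 5²) = -29987 - (-3 + 25) = -29987 - 1*22 = -29987 - 22 = -30009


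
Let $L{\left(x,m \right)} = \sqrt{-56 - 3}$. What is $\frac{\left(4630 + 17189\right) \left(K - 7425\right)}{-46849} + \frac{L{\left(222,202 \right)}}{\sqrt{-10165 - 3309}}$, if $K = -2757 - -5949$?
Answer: $\frac{92359827}{46849} + \frac{\sqrt{794966}}{13474} \approx 1971.5$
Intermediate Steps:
$L{\left(x,m \right)} = i \sqrt{59}$ ($L{\left(x,m \right)} = \sqrt{-59} = i \sqrt{59}$)
$K = 3192$ ($K = -2757 + 5949 = 3192$)
$\frac{\left(4630 + 17189\right) \left(K - 7425\right)}{-46849} + \frac{L{\left(222,202 \right)}}{\sqrt{-10165 - 3309}} = \frac{\left(4630 + 17189\right) \left(3192 - 7425\right)}{-46849} + \frac{i \sqrt{59}}{\sqrt{-10165 - 3309}} = 21819 \left(-4233\right) \left(- \frac{1}{46849}\right) + \frac{i \sqrt{59}}{\sqrt{-13474}} = \left(-92359827\right) \left(- \frac{1}{46849}\right) + \frac{i \sqrt{59}}{i \sqrt{13474}} = \frac{92359827}{46849} + i \sqrt{59} \left(- \frac{i \sqrt{13474}}{13474}\right) = \frac{92359827}{46849} + \frac{\sqrt{794966}}{13474}$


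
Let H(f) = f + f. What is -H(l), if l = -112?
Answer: 224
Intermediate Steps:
H(f) = 2*f
-H(l) = -2*(-112) = -1*(-224) = 224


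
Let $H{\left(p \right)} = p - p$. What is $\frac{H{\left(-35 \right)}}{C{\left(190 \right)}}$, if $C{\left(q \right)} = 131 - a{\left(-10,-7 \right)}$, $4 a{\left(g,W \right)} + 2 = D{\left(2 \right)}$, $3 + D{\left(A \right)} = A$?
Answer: $0$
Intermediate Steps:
$D{\left(A \right)} = -3 + A$
$a{\left(g,W \right)} = - \frac{3}{4}$ ($a{\left(g,W \right)} = - \frac{1}{2} + \frac{-3 + 2}{4} = - \frac{1}{2} + \frac{1}{4} \left(-1\right) = - \frac{1}{2} - \frac{1}{4} = - \frac{3}{4}$)
$H{\left(p \right)} = 0$
$C{\left(q \right)} = \frac{527}{4}$ ($C{\left(q \right)} = 131 - - \frac{3}{4} = 131 + \frac{3}{4} = \frac{527}{4}$)
$\frac{H{\left(-35 \right)}}{C{\left(190 \right)}} = \frac{0}{\frac{527}{4}} = 0 \cdot \frac{4}{527} = 0$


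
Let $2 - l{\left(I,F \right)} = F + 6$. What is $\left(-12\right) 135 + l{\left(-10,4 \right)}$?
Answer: $-1628$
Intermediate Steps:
$l{\left(I,F \right)} = -4 - F$ ($l{\left(I,F \right)} = 2 - \left(F + 6\right) = 2 - \left(6 + F\right) = -4 - F$)
$\left(-12\right) 135 + l{\left(-10,4 \right)} = \left(-12\right) 135 - 8 = -1620 - 8 = -1628$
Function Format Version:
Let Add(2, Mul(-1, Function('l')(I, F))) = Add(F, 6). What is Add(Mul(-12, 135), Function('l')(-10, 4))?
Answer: -1628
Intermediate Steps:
Function('l')(I, F) = Add(-4, Mul(-1, F)) (Function('l')(I, F) = Add(2, Mul(-1, Add(F, 6))) = Add(2, Mul(-1, Add(6, F))) = Add(2, Add(-6, Mul(-1, F))) = Add(-4, Mul(-1, F)))
Add(Mul(-12, 135), Function('l')(-10, 4)) = Add(Mul(-12, 135), Add(-4, Mul(-1, 4))) = Add(-1620, Add(-4, -4)) = Add(-1620, -8) = -1628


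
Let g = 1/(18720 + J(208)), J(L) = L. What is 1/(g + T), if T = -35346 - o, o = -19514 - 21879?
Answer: 18928/114457617 ≈ 0.00016537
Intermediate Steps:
o = -41393
g = 1/18928 (g = 1/(18720 + 208) = 1/18928 ≈ 5.2832e-5)
T = 6047 (T = -35346 - 1*(-41393) = -35346 + 41393 = 6047)
1/(g + T) = 1/(1/18928 + 6047) = 1/(114457617/18928) = 18928/114457617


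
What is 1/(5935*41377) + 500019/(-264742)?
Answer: -122790913112663/65013353471290 ≈ -1.8887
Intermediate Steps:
1/(5935*41377) + 500019/(-264742) = (1/5935)*(1/41377) + 500019*(-1/264742) = 1/245572495 - 500019/264742 = -122790913112663/65013353471290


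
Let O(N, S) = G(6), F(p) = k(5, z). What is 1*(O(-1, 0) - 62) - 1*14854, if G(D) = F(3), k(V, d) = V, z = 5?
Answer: -14911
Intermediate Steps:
F(p) = 5
G(D) = 5
O(N, S) = 5
1*(O(-1, 0) - 62) - 1*14854 = 1*(5 - 62) - 1*14854 = 1*(-57) - 14854 = -57 - 14854 = -14911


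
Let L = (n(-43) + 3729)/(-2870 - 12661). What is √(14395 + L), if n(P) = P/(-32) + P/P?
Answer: √24691116281566/41416 ≈ 119.98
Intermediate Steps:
n(P) = 1 - P/32 (n(P) = P*(-1/32) + 1 = -P/32 + 1 = 1 - P/32)
L = -39801/165664 (L = ((1 - 1/32*(-43)) + 3729)/(-2870 - 12661) = ((1 + 43/32) + 3729)/(-15531) = (75/32 + 3729)*(-1/15531) = (119403/32)*(-1/15531) = -39801/165664 ≈ -0.24025)
√(14395 + L) = √(14395 - 39801/165664) = √(2384693479/165664) = √24691116281566/41416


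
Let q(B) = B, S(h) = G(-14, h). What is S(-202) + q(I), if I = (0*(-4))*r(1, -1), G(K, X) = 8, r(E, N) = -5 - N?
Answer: 8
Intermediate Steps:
S(h) = 8
I = 0 (I = (0*(-4))*(-5 - 1*(-1)) = 0*(-5 + 1) = 0*(-4) = 0)
S(-202) + q(I) = 8 + 0 = 8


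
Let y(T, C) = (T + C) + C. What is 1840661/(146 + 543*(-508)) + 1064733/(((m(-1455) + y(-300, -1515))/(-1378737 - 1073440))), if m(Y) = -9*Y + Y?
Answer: -59985310074061594/190920865 ≈ -3.1419e+8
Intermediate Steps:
y(T, C) = T + 2*C (y(T, C) = (C + T) + C = T + 2*C)
m(Y) = -8*Y
1840661/(146 + 543*(-508)) + 1064733/(((m(-1455) + y(-300, -1515))/(-1378737 - 1073440))) = 1840661/(146 + 543*(-508)) + 1064733/(((-8*(-1455) + (-300 + 2*(-1515)))/(-1378737 - 1073440))) = 1840661/(146 - 275844) + 1064733/(((11640 + (-300 - 3030))/(-2452177))) = 1840661/(-275698) + 1064733/(((11640 - 3330)*(-1/2452177))) = 1840661*(-1/275698) + 1064733/((8310*(-1/2452177))) = -1840661/275698 + 1064733/(-8310/2452177) = -1840661/275698 + 1064733*(-2452177/8310) = -1840661/275698 - 870304591247/2770 = -59985310074061594/190920865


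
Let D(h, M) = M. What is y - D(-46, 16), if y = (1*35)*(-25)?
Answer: -891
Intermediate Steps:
y = -875 (y = 35*(-25) = -875)
y - D(-46, 16) = -875 - 1*16 = -875 - 16 = -891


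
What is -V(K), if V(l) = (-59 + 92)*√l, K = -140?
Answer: -66*I*√35 ≈ -390.46*I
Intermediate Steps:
V(l) = 33*√l
-V(K) = -33*√(-140) = -33*2*I*√35 = -66*I*√35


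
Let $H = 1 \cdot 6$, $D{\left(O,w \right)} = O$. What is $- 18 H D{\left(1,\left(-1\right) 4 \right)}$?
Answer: $-108$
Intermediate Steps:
$H = 6$
$- 18 H D{\left(1,\left(-1\right) 4 \right)} = \left(-18\right) 6 \cdot 1 = \left(-108\right) 1 = -108$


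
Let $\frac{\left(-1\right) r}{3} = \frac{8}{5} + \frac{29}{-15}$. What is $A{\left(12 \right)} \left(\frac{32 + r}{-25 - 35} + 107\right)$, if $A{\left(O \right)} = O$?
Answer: $\frac{6387}{5} \approx 1277.4$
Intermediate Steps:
$r = 1$ ($r = - 3 \left(\frac{8}{5} + \frac{29}{-15}\right) = - 3 \left(8 \cdot \frac{1}{5} + 29 \left(- \frac{1}{15}\right)\right) = - 3 \left(\frac{8}{5} - \frac{29}{15}\right) = \left(-3\right) \left(- \frac{1}{3}\right) = 1$)
$A{\left(12 \right)} \left(\frac{32 + r}{-25 - 35} + 107\right) = 12 \left(\frac{32 + 1}{-25 - 35} + 107\right) = 12 \left(\frac{33}{-60} + 107\right) = 12 \left(33 \left(- \frac{1}{60}\right) + 107\right) = 12 \left(- \frac{11}{20} + 107\right) = 12 \cdot \frac{2129}{20} = \frac{6387}{5}$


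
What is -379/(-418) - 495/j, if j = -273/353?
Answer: 24380899/38038 ≈ 640.96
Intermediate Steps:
j = -273/353 (j = -273*1/353 = -273/353 ≈ -0.77337)
-379/(-418) - 495/j = -379/(-418) - 495/(-273/353) = -379*(-1/418) - 495*(-353/273) = 379/418 + 58245/91 = 24380899/38038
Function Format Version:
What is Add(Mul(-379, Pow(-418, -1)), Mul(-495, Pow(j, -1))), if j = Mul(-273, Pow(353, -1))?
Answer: Rational(24380899, 38038) ≈ 640.96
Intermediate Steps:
j = Rational(-273, 353) (j = Mul(-273, Rational(1, 353)) = Rational(-273, 353) ≈ -0.77337)
Add(Mul(-379, Pow(-418, -1)), Mul(-495, Pow(j, -1))) = Add(Mul(-379, Pow(-418, -1)), Mul(-495, Pow(Rational(-273, 353), -1))) = Add(Mul(-379, Rational(-1, 418)), Mul(-495, Rational(-353, 273))) = Add(Rational(379, 418), Rational(58245, 91)) = Rational(24380899, 38038)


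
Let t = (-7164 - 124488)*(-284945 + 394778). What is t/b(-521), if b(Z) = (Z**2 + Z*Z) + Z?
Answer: -4819911372/180787 ≈ -26661.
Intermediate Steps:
b(Z) = Z + 2*Z**2 (b(Z) = (Z**2 + Z**2) + Z = 2*Z**2 + Z = Z + 2*Z**2)
t = -14459734116 (t = -131652*109833 = -14459734116)
t/b(-521) = -14459734116*(-1/(521*(1 + 2*(-521)))) = -14459734116*(-1/(521*(1 - 1042))) = -14459734116/((-521*(-1041))) = -14459734116/542361 = -14459734116*1/542361 = -4819911372/180787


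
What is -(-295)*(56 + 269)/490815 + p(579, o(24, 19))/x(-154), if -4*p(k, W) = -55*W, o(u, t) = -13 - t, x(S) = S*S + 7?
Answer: 31668985/179132373 ≈ 0.17679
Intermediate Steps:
x(S) = 7 + S**2 (x(S) = S**2 + 7 = 7 + S**2)
p(k, W) = 55*W/4 (p(k, W) = -(-55)*W/4 = 55*W/4)
-(-295)*(56 + 269)/490815 + p(579, o(24, 19))/x(-154) = -(-295)*(56 + 269)/490815 + (55*(-13 - 1*19)/4)/(7 + (-154)**2) = -(-295)*325*(1/490815) + (55*(-13 - 19)/4)/(7 + 23716) = -1*(-95875)*(1/490815) + ((55/4)*(-32))/23723 = 95875*(1/490815) - 440*1/23723 = 1475/7551 - 440/23723 = 31668985/179132373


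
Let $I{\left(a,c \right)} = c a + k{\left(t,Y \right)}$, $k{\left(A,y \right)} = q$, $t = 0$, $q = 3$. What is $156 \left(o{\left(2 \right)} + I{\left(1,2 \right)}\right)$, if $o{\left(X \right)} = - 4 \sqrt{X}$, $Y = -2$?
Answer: $780 - 624 \sqrt{2} \approx -102.47$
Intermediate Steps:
$k{\left(A,y \right)} = 3$
$I{\left(a,c \right)} = 3 + a c$ ($I{\left(a,c \right)} = c a + 3 = a c + 3 = 3 + a c$)
$156 \left(o{\left(2 \right)} + I{\left(1,2 \right)}\right) = 156 \left(- 4 \sqrt{2} + \left(3 + 1 \cdot 2\right)\right) = 156 \left(- 4 \sqrt{2} + \left(3 + 2\right)\right) = 156 \left(- 4 \sqrt{2} + 5\right) = 156 \left(5 - 4 \sqrt{2}\right) = 780 - 624 \sqrt{2}$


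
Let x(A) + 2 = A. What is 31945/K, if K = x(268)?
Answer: 31945/266 ≈ 120.09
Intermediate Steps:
x(A) = -2 + A
K = 266 (K = -2 + 268 = 266)
31945/K = 31945/266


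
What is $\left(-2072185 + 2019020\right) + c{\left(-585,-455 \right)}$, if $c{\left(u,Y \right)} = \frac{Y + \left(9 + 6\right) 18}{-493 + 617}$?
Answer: $- \frac{6592645}{124} \approx -53167.0$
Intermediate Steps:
$c{\left(u,Y \right)} = \frac{135}{62} + \frac{Y}{124}$ ($c{\left(u,Y \right)} = \frac{Y + 15 \cdot 18}{124} = \left(Y + 270\right) \frac{1}{124} = \left(270 + Y\right) \frac{1}{124} = \frac{135}{62} + \frac{Y}{124}$)
$\left(-2072185 + 2019020\right) + c{\left(-585,-455 \right)} = \left(-2072185 + 2019020\right) + \left(\frac{135}{62} + \frac{1}{124} \left(-455\right)\right) = -53165 + \left(\frac{135}{62} - \frac{455}{124}\right) = -53165 - \frac{185}{124} = - \frac{6592645}{124}$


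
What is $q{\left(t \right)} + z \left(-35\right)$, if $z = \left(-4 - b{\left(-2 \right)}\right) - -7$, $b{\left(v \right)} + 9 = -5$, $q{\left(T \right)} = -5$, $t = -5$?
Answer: $-600$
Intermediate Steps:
$b{\left(v \right)} = -14$ ($b{\left(v \right)} = -9 - 5 = -14$)
$z = 17$ ($z = \left(-4 - -14\right) - -7 = \left(-4 + 14\right) + 7 = 10 + 7 = 17$)
$q{\left(t \right)} + z \left(-35\right) = -5 + 17 \left(-35\right) = -5 - 595 = -600$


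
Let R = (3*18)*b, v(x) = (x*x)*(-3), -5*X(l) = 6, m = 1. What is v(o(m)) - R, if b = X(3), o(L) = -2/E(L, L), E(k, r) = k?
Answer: 264/5 ≈ 52.800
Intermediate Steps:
X(l) = -6/5 (X(l) = -⅕*6 = -6/5)
o(L) = -2/L
b = -6/5 ≈ -1.2000
v(x) = -3*x² (v(x) = x²*(-3) = -3*x²)
R = -324/5 (R = (3*18)*(-6/5) = 54*(-6/5) = -324/5 ≈ -64.800)
v(o(m)) - R = -3*(-2/1)² - 1*(-324/5) = -3*(-2*1)² + 324/5 = -3*(-2)² + 324/5 = -3*4 + 324/5 = -12 + 324/5 = 264/5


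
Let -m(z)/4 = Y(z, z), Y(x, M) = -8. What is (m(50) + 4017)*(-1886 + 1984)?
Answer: 396802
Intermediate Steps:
m(z) = 32 (m(z) = -4*(-8) = 32)
(m(50) + 4017)*(-1886 + 1984) = (32 + 4017)*(-1886 + 1984) = 4049*98 = 396802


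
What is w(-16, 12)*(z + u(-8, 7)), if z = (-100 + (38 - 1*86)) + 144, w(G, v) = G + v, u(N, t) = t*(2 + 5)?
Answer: -180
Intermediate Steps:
u(N, t) = 7*t (u(N, t) = t*7 = 7*t)
z = -4 (z = (-100 + (38 - 86)) + 144 = (-100 - 48) + 144 = -148 + 144 = -4)
w(-16, 12)*(z + u(-8, 7)) = (-16 + 12)*(-4 + 7*7) = -4*(-4 + 49) = -4*45 = -180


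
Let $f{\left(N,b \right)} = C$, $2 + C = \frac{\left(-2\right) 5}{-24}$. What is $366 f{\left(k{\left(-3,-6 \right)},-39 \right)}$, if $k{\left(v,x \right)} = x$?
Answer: $- \frac{1159}{2} \approx -579.5$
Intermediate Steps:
$C = - \frac{19}{12}$ ($C = -2 + \frac{\left(-2\right) 5}{-24} = -2 - - \frac{5}{12} = -2 + \frac{5}{12} = - \frac{19}{12} \approx -1.5833$)
$f{\left(N,b \right)} = - \frac{19}{12}$
$366 f{\left(k{\left(-3,-6 \right)},-39 \right)} = 366 \left(- \frac{19}{12}\right) = - \frac{1159}{2}$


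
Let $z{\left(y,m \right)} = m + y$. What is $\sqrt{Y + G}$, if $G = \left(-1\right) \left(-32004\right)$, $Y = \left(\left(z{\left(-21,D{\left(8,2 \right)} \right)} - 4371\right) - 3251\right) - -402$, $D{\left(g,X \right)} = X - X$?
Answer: $\sqrt{24763} \approx 157.36$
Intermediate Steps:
$D{\left(g,X \right)} = 0$
$Y = -7241$ ($Y = \left(\left(\left(0 - 21\right) - 4371\right) - 3251\right) - -402 = \left(\left(-21 - 4371\right) - 3251\right) + 402 = \left(-4392 - 3251\right) + 402 = -7643 + 402 = -7241$)
$G = 32004$
$\sqrt{Y + G} = \sqrt{-7241 + 32004} = \sqrt{24763}$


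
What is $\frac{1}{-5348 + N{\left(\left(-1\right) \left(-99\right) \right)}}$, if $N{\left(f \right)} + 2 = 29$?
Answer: $- \frac{1}{5321} \approx -0.00018793$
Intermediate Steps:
$N{\left(f \right)} = 27$ ($N{\left(f \right)} = -2 + 29 = 27$)
$\frac{1}{-5348 + N{\left(\left(-1\right) \left(-99\right) \right)}} = \frac{1}{-5348 + 27} = \frac{1}{-5321} = - \frac{1}{5321}$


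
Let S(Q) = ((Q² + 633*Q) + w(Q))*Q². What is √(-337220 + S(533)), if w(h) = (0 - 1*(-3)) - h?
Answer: 12*√1225028883 ≈ 4.2001e+5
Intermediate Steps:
w(h) = 3 - h (w(h) = (0 + 3) - h = 3 - h)
S(Q) = Q²*(3 + Q² + 632*Q) (S(Q) = ((Q² + 633*Q) + (3 - Q))*Q² = (3 + Q² + 632*Q)*Q² = Q²*(3 + Q² + 632*Q))
√(-337220 + S(533)) = √(-337220 + 533²*(3 + 533² + 632*533)) = √(-337220 + 284089*(3 + 284089 + 336856)) = √(-337220 + 284089*620948) = √(-337220 + 176404496372) = √176404159152 = 12*√1225028883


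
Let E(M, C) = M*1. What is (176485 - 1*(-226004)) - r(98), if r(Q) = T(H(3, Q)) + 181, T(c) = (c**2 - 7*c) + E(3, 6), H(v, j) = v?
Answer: 402317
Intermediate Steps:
E(M, C) = M
T(c) = 3 + c**2 - 7*c (T(c) = (c**2 - 7*c) + 3 = 3 + c**2 - 7*c)
r(Q) = 172 (r(Q) = (3 + 3**2 - 7*3) + 181 = (3 + 9 - 21) + 181 = -9 + 181 = 172)
(176485 - 1*(-226004)) - r(98) = (176485 - 1*(-226004)) - 1*172 = (176485 + 226004) - 172 = 402489 - 172 = 402317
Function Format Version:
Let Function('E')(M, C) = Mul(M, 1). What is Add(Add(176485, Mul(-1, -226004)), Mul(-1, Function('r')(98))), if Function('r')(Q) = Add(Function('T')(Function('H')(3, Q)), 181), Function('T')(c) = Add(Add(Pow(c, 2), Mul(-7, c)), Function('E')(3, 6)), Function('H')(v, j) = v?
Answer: 402317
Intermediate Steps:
Function('E')(M, C) = M
Function('T')(c) = Add(3, Pow(c, 2), Mul(-7, c)) (Function('T')(c) = Add(Add(Pow(c, 2), Mul(-7, c)), 3) = Add(3, Pow(c, 2), Mul(-7, c)))
Function('r')(Q) = 172 (Function('r')(Q) = Add(Add(3, Pow(3, 2), Mul(-7, 3)), 181) = Add(Add(3, 9, -21), 181) = Add(-9, 181) = 172)
Add(Add(176485, Mul(-1, -226004)), Mul(-1, Function('r')(98))) = Add(Add(176485, Mul(-1, -226004)), Mul(-1, 172)) = Add(Add(176485, 226004), -172) = Add(402489, -172) = 402317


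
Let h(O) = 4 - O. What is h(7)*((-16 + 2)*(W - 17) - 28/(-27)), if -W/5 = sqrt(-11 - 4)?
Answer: -6454/9 - 210*I*sqrt(15) ≈ -717.11 - 813.33*I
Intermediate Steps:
W = -5*I*sqrt(15) (W = -5*sqrt(-11 - 4) = -5*I*sqrt(15) ≈ -19.365*I)
h(7)*((-16 + 2)*(W - 17) - 28/(-27)) = (4 - 1*7)*((-16 + 2)*(-5*I*sqrt(15) - 17) - 28/(-27)) = (4 - 7)*(-14*(-17 - 5*I*sqrt(15)) - 28*(-1/27)) = -3*((238 + 70*I*sqrt(15)) + 28/27) = -3*(6454/27 + 70*I*sqrt(15)) = -6454/9 - 210*I*sqrt(15)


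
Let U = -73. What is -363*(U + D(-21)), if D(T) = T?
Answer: 34122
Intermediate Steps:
-363*(U + D(-21)) = -363*(-73 - 21) = -363*(-94) = 34122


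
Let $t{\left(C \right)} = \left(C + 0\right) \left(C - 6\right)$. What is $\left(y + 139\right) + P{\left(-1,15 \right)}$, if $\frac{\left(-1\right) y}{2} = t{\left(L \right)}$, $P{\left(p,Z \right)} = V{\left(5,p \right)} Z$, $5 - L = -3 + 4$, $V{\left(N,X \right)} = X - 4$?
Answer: $80$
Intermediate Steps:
$V{\left(N,X \right)} = -4 + X$ ($V{\left(N,X \right)} = X - 4 = -4 + X$)
$L = 4$ ($L = 5 - \left(-3 + 4\right) = 5 - 1 = 4$)
$P{\left(p,Z \right)} = Z \left(-4 + p\right)$ ($P{\left(p,Z \right)} = \left(-4 + p\right) Z = Z \left(-4 + p\right)$)
$t{\left(C \right)} = C \left(-6 + C\right)$
$y = 16$ ($y = - 2 \cdot 4 \left(-6 + 4\right) = - 2 \cdot 4 \left(-2\right) = \left(-2\right) \left(-8\right) = 16$)
$\left(y + 139\right) + P{\left(-1,15 \right)} = \left(16 + 139\right) + 15 \left(-4 - 1\right) = 155 + 15 \left(-5\right) = 155 - 75 = 80$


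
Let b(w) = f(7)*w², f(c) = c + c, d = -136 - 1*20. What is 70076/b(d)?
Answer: 17519/85176 ≈ 0.20568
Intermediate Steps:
d = -156 (d = -136 - 20 = -156)
f(c) = 2*c
b(w) = 14*w² (b(w) = (2*7)*w² = 14*w²)
70076/b(d) = 70076/((14*(-156)²)) = 70076/((14*24336)) = 70076/340704 = 70076*(1/340704) = 17519/85176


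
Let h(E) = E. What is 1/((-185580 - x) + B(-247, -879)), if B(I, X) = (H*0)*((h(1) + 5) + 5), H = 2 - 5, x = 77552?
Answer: -1/263132 ≈ -3.8004e-6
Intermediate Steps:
H = -3
B(I, X) = 0 (B(I, X) = (-3*0)*((1 + 5) + 5) = 0*(6 + 5) = 0*11 = 0)
1/((-185580 - x) + B(-247, -879)) = 1/((-185580 - 1*77552) + 0) = 1/((-185580 - 77552) + 0) = 1/(-263132 + 0) = 1/(-263132) = -1/263132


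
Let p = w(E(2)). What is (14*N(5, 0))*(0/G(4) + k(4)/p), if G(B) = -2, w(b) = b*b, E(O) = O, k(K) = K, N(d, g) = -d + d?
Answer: 0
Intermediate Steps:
N(d, g) = 0
w(b) = b**2
p = 4 (p = 2**2 = 4)
(14*N(5, 0))*(0/G(4) + k(4)/p) = (14*0)*(0/(-2) + 4/4) = 0*(0*(-1/2) + 4*(1/4)) = 0*(0 + 1) = 0*1 = 0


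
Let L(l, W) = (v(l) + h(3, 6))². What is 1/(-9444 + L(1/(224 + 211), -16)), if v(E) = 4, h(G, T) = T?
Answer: -1/9344 ≈ -0.00010702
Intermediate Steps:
L(l, W) = 100 (L(l, W) = (4 + 6)² = 10² = 100)
1/(-9444 + L(1/(224 + 211), -16)) = 1/(-9444 + 100) = 1/(-9344) = -1/9344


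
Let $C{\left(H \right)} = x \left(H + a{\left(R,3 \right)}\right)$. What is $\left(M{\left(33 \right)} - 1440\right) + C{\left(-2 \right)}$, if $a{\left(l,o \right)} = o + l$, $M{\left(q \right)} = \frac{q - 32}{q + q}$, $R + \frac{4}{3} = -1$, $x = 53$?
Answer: $- \frac{99703}{66} \approx -1510.7$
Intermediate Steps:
$R = - \frac{7}{3}$ ($R = - \frac{4}{3} - 1 = - \frac{7}{3} \approx -2.3333$)
$M{\left(q \right)} = \frac{-32 + q}{2 q}$
$a{\left(l,o \right)} = l + o$
$C{\left(H \right)} = \frac{106}{3} + 53 H$ ($C{\left(H \right)} = 53 \left(H + \left(- \frac{7}{3} + 3\right)\right) = 53 \left(H + \frac{2}{3}\right) = 53 \left(\frac{2}{3} + H\right) = \frac{106}{3} + 53 H$)
$\left(M{\left(33 \right)} - 1440\right) + C{\left(-2 \right)} = \left(\frac{-32 + 33}{2 \cdot 33} - 1440\right) + \left(\frac{106}{3} + 53 \left(-2\right)\right) = \left(\frac{1}{2} \cdot \frac{1}{33} \cdot 1 - 1440\right) + \left(\frac{106}{3} - 106\right) = \left(\frac{1}{66} - 1440\right) - \frac{212}{3} = - \frac{95039}{66} - \frac{212}{3} = - \frac{99703}{66}$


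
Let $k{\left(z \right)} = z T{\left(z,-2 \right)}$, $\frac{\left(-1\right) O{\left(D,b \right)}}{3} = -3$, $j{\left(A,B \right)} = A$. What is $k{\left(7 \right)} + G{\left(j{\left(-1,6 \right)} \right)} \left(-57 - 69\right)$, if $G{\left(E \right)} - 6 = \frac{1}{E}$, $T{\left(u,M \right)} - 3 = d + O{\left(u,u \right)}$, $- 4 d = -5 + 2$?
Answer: $- \frac{2163}{4} \approx -540.75$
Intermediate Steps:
$d = \frac{3}{4}$ ($d = - \frac{-5 + 2}{4} = \left(- \frac{1}{4}\right) \left(-3\right) = \frac{3}{4} \approx 0.75$)
$O{\left(D,b \right)} = 9$ ($O{\left(D,b \right)} = \left(-3\right) \left(-3\right) = 9$)
$T{\left(u,M \right)} = \frac{51}{4}$ ($T{\left(u,M \right)} = 3 + \left(\frac{3}{4} + 9\right) = 3 + \frac{39}{4} = \frac{51}{4}$)
$G{\left(E \right)} = 6 + \frac{1}{E}$
$k{\left(z \right)} = \frac{51 z}{4}$ ($k{\left(z \right)} = z \frac{51}{4} = \frac{51 z}{4}$)
$k{\left(7 \right)} + G{\left(j{\left(-1,6 \right)} \right)} \left(-57 - 69\right) = \frac{51}{4} \cdot 7 + \left(6 + \frac{1}{-1}\right) \left(-57 - 69\right) = \frac{357}{4} + \left(6 - 1\right) \left(-126\right) = \frac{357}{4} + 5 \left(-126\right) = \frac{357}{4} - 630 = - \frac{2163}{4}$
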